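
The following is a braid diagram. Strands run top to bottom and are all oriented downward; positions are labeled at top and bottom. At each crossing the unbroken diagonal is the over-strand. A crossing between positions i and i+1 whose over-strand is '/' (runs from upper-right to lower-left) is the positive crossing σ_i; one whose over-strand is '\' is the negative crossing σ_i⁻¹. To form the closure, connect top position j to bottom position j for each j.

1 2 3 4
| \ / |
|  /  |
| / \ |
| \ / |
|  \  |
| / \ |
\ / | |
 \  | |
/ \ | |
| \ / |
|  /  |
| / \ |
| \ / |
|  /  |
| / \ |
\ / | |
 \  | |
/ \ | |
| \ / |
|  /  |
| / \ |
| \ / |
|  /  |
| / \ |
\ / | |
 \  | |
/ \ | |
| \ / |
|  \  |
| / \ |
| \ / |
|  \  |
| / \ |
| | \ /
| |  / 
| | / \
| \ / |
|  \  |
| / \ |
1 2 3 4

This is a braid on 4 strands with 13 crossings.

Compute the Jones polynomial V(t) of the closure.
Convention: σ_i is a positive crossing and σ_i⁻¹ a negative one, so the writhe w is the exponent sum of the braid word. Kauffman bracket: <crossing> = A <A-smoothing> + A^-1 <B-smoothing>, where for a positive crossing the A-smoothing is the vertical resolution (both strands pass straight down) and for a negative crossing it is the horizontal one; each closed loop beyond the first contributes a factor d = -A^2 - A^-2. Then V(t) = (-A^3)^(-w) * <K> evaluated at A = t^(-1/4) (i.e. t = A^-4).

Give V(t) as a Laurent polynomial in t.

Reading the diagram top to bottom ('/'-over between positions i,i+1 = s_i, '\'-over = s_i^-1): braid word = s2 s2^-1 s1^-1 s2 s2 s1^-1 s2 s2 s1^-1 s2^-1 s2^-1 s3 s2^-1.
The presented braid s2 s2^-1 s1^-1 s2 s2 s1^-1 s2 s2 s1^-1 s2^-1 s2^-1 s3 s2^-1 on 4 strands reduces by inverse Markov moves (closure unchanged at each step):
  Deconjugate: the word is γ·β·γ⁻¹ with γ = s2 (prefix) and γ⁻¹ = s2^-1 (suffix); strip both.
  Destabilize: the word has the form β·s3 where s3 occurs only as the final letter (β ∈ B_3); drop it and the last strand → 3 strands.
Reduced to β = s2^-1 s1^-1 s2 s2 s1^-1 s2 s2 s1^-1 s2^-1 s2^-1 on 3 strands, 10 crossings.
Compute on β:
Braid: s2^-1 s1^-1 s2 s2 s1^-1 s2 s2 s1^-1 s2^-1 s2^-1 on 3 strands, 10 crossings.
Writhe w = (#positive) - (#negative) = 4 - 6 = -2.
State-sum expansion of <K>. There are 2^10 = 1024 states.
Each crossing splits two ways (0=vertical, 1=horizontal). The state's weight is A^(#A-smoothings - #B-smoothings) * d^(loops - 1).
Tabulate the states by total A-exponent and number of loops L (A-exp: L × count):
  A^10: L=5 ×1
  A^8: L=4 ×10
  A^6: L=3 ×39, L=5 ×6
  A^4: L=2 ×66, L=4 ×52, L=6 ×2
  A^2: L=1 ×45, L=3 ×124, L=5 ×41
  A^0: L=2 ×118, L=4 ×113, L=6 ×21
  A^-2: L=1 ×20, L=3 ×120, L=5 ×63, L=7 ×7
  A^-4: L=2 ×30, L=4 ×68, L=6 ×21, L=8 ×1
  A^-6: L=3 ×20, L=5 ×22, L=7 ×3
  A^-8: L=4 ×7, L=6 ×3
  A^-10: L=5 ×1
Each group contributes A^e * Σ count * d^(L-1):
Powers of d = -A^2 - A^-2: d^2 = A^4 + 2 + A^-4; d^3 = -A^6 - 3*A^2 - 3*A^-2 - A^-6; d^4 = A^8 + 4*A^4 + 6 + 4*A^-4 + A^-8; d^5 = -A^10 - 5*A^6 - 10*A^2 - 10*A^-2 - 5*A^-6 - A^-10; d^6 = A^12 + 6*A^8 + 15*A^4 + 20 + 15*A^-4 + 6*A^-8 + A^-12; d^7 = -A^14 - 7*A^10 - 21*A^6 - 35*A^2 - 35*A^-2 - 21*A^-6 - 7*A^-10 - A^-14.
  A^10 * (d^4) = A^18 + 4*A^14 + 6*A^10 + 4*A^6 + A^2
  A^8 * (10*d^3) = -10*A^14 - 30*A^10 - 30*A^6 - 10*A^2
  A^6 * (39*d^2 + 6*d^4) = 6*A^14 + 63*A^10 + 114*A^6 + 63*A^2 + 6*A^-2
  A^4 * (66*d + 52*d^3 + 2*d^5) = -2*A^14 - 62*A^10 - 242*A^6 - 242*A^2 - 62*A^-2 - 2*A^-6
  A^2 * (45 + 124*d^2 + 41*d^4) = 41*A^10 + 288*A^6 + 539*A^2 + 288*A^-2 + 41*A^-6
  A^0 * (118*d + 113*d^3 + 21*d^5) = -21*A^10 - 218*A^6 - 667*A^2 - 667*A^-2 - 218*A^-6 - 21*A^-10
  A^-2 * (20 + 120*d^2 + 63*d^4 + 7*d^6) = 7*A^10 + 105*A^6 + 477*A^2 + 778*A^-2 + 477*A^-6 + 105*A^-10 + 7*A^-14
  A^-4 * (30*d + 68*d^3 + 21*d^5 + d^7) = -A^10 - 28*A^6 - 194*A^2 - 479*A^-2 - 479*A^-6 - 194*A^-10 - 28*A^-14 - A^-18
  A^-6 * (20*d^2 + 22*d^4 + 3*d^6) = 3*A^6 + 40*A^2 + 153*A^-2 + 232*A^-6 + 153*A^-10 + 40*A^-14 + 3*A^-18
  A^-8 * (7*d^3 + 3*d^5) = -3*A^2 - 22*A^-2 - 51*A^-6 - 51*A^-10 - 22*A^-14 - 3*A^-18
  A^-10 * (d^4) = A^-2 + 4*A^-6 + 6*A^-10 + 4*A^-14 + A^-18
Summing the groups: <K> = A^18 - 2*A^14 + 3*A^10 - 4*A^6 + 4*A^2 - 4*A^-2 + 4*A^-6 - 2*A^-10 + A^-14
Normalise by the writhe: (-A^3)^(-w) = (-A^3)^(2) = A^6, so f(A) = A^6 * <K> = A^24 - 2*A^20 + 3*A^16 - 4*A^12 + 4*A^8 - 4*A^4 + 4 - 2*A^-4 + A^-8.
Substitute A = t^(-1/4), i.e. A^e → t^(-e/4): V(t) = t^2 - 2*t + 4 - 4*t^-1 + 4*t^-2 - 4*t^-3 + 3*t^-4 - 2*t^-5 + t^-6

Answer: t^2 - 2*t + 4 - 4*t^-1 + 4*t^-2 - 4*t^-3 + 3*t^-4 - 2*t^-5 + t^-6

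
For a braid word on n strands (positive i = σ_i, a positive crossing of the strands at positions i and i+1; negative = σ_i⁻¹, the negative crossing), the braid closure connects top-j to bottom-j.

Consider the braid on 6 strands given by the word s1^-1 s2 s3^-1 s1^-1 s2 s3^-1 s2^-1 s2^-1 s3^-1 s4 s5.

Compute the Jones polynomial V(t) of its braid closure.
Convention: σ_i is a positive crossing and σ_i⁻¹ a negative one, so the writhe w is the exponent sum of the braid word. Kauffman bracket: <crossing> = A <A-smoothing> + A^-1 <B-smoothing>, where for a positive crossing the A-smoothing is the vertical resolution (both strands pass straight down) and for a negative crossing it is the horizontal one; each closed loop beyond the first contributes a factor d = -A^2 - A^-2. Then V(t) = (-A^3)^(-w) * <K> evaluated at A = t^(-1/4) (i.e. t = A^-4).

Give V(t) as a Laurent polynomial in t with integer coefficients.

The presented braid s1^-1 s2 s3^-1 s1^-1 s2 s3^-1 s2^-1 s2^-1 s3^-1 s4 s5 on 6 strands reduces by inverse Markov moves (closure unchanged at each step):
  Destabilize: the word has the form β·s5 where s5 occurs only as the final letter (β ∈ B_5); drop it and the last strand → 5 strands.
  Destabilize: the word has the form β·s4 where s4 occurs only as the final letter (β ∈ B_4); drop it and the last strand → 4 strands.
Reduced to β = s1^-1 s2 s3^-1 s1^-1 s2 s3^-1 s2^-1 s2^-1 s3^-1 on 4 strands, 9 crossings.
Compute on β:
Braid: s1^-1 s2 s3^-1 s1^-1 s2 s3^-1 s2^-1 s2^-1 s3^-1 on 4 strands, 9 crossings.
Writhe w = (#positive) - (#negative) = 2 - 7 = -5.
Computing the Kauffman bracket via state sum. There are 2^9 = 512 states.
Smooth each crossing (0=||, 1=⌣⌢); contribution A^(Σ sign_k(1-2s_k)) * d^(L-1).
Tabulate the states by total A-exponent and number of loops L (A-exp: L × count):
  A^9: L=5 ×1
  A^7: L=4 ×9
  A^5: L=3 ×33, L=5 ×3
  A^3: L=2 ×59, L=4 ×25
  A^1: L=1 ×42, L=3 ×80, L=5 ×4
  A^-1: L=2 ×93, L=4 ×33
  A^-3: L=1 ×19, L=3 ×58, L=5 ×7
  A^-5: L=2 ×19, L=4 ×16, L=6 ×1
  A^-7: L=3 ×7, L=5 ×2
  A^-9: L=4 ×1
Each group contributes A^e * Σ count * d^(L-1):
Powers of d = -A^2 - A^-2: d^2 = A^4 + 2 + A^-4; d^3 = -A^6 - 3*A^2 - 3*A^-2 - A^-6; d^4 = A^8 + 4*A^4 + 6 + 4*A^-4 + A^-8; d^5 = -A^10 - 5*A^6 - 10*A^2 - 10*A^-2 - 5*A^-6 - A^-10.
  A^9 * (d^4) = A^17 + 4*A^13 + 6*A^9 + 4*A^5 + A
  A^7 * (9*d^3) = -9*A^13 - 27*A^9 - 27*A^5 - 9*A
  A^5 * (33*d^2 + 3*d^4) = 3*A^13 + 45*A^9 + 84*A^5 + 45*A + 3*A^-3
  A^3 * (59*d + 25*d^3) = -25*A^9 - 134*A^5 - 134*A - 25*A^-3
  A^1 * (42 + 80*d^2 + 4*d^4) = 4*A^9 + 96*A^5 + 226*A + 96*A^-3 + 4*A^-7
  A^-1 * (93*d + 33*d^3) = -33*A^5 - 192*A - 192*A^-3 - 33*A^-7
  A^-3 * (19 + 58*d^2 + 7*d^4) = 7*A^5 + 86*A + 177*A^-3 + 86*A^-7 + 7*A^-11
  A^-5 * (19*d + 16*d^3 + d^5) = -A^5 - 21*A - 77*A^-3 - 77*A^-7 - 21*A^-11 - A^-15
  A^-7 * (7*d^2 + 2*d^4) = 2*A + 15*A^-3 + 26*A^-7 + 15*A^-11 + 2*A^-15
  A^-9 * (d^3) = -A^-3 - 3*A^-7 - 3*A^-11 - A^-15
Summing the groups: <K> = A^17 - 2*A^13 + 3*A^9 - 4*A^5 + 4*A - 4*A^-3 + 3*A^-7 - 2*A^-11
Normalise by the writhe: (-A^3)^(-w) = (-A^3)^(5) = -A^15, so f(A) = -A^15 * <K> = -A^32 + 2*A^28 - 3*A^24 + 4*A^20 - 4*A^16 + 4*A^12 - 3*A^8 + 2*A^4.
Substitute A = t^(-1/4), i.e. A^e → t^(-e/4): V(t) = 2*t^-1 - 3*t^-2 + 4*t^-3 - 4*t^-4 + 4*t^-5 - 3*t^-6 + 2*t^-7 - t^-8

Answer: 2*t^-1 - 3*t^-2 + 4*t^-3 - 4*t^-4 + 4*t^-5 - 3*t^-6 + 2*t^-7 - t^-8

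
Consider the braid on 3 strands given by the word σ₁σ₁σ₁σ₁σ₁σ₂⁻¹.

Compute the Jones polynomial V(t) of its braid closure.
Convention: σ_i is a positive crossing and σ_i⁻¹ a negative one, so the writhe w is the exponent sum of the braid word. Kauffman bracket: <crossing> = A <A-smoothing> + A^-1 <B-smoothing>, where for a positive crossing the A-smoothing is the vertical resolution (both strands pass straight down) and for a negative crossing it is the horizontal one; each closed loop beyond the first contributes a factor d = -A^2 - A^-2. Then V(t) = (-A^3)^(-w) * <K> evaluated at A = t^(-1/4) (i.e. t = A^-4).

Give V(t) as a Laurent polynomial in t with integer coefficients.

-t^7 + t^6 - t^5 + t^4 + t^2

Derivation:
The presented braid s1 s1 s1 s1 s1 s2^-1 on 3 strands reduces by inverse Markov moves (closure unchanged at each step):
  Destabilize: the word has the form β·s2^-1 where s2^-1 occurs only as the final letter (β ∈ B_2); drop it and the last strand → 2 strands.
Reduced to β = s1 s1 s1 s1 s1 on 2 strands, 5 crossings.
Compute on β:
Braid: s1 s1 s1 s1 s1 on 2 strands, 5 crossings.
Writhe w = (#positive) - (#negative) = 5 - 0 = 5.
Computing the Kauffman bracket via state sum. There are 2^5 = 32 states.
Smooth each crossing (0=||, 1=⌣⌢); contribution A^(Σ sign_k(1-2s_k)) * d^(L-1).
  state 00000: A-exp=+5, loops=2, term = A^5 * d^1
  state 00001: A-exp=+3, loops=1, term = A^3 * d^0
  state 00010: A-exp=+3, loops=1, term = A^3 * d^0
  state 00011: A-exp=+1, loops=2, term = A^1 * d^1
  state 00100: A-exp=+3, loops=1, term = A^3 * d^0
  state 00101: A-exp=+1, loops=2, term = A^1 * d^1
  state 00110: A-exp=+1, loops=2, term = A^1 * d^1
  state 00111: A-exp=-1, loops=3, term = A^-1 * d^2
  state 01000: A-exp=+3, loops=1, term = A^3 * d^0
  state 01001: A-exp=+1, loops=2, term = A^1 * d^1
  state 01010: A-exp=+1, loops=2, term = A^1 * d^1
  state 01011: A-exp=-1, loops=3, term = A^-1 * d^2
  state 01100: A-exp=+1, loops=2, term = A^1 * d^1
  state 01101: A-exp=-1, loops=3, term = A^-1 * d^2
  state 01110: A-exp=-1, loops=3, term = A^-1 * d^2
  state 01111: A-exp=-3, loops=4, term = A^-3 * d^3
  state 10000: A-exp=+3, loops=1, term = A^3 * d^0
  state 10001: A-exp=+1, loops=2, term = A^1 * d^1
  state 10010: A-exp=+1, loops=2, term = A^1 * d^1
  state 10011: A-exp=-1, loops=3, term = A^-1 * d^2
  state 10100: A-exp=+1, loops=2, term = A^1 * d^1
  state 10101: A-exp=-1, loops=3, term = A^-1 * d^2
  state 10110: A-exp=-1, loops=3, term = A^-1 * d^2
  state 10111: A-exp=-3, loops=4, term = A^-3 * d^3
  state 11000: A-exp=+1, loops=2, term = A^1 * d^1
  state 11001: A-exp=-1, loops=3, term = A^-1 * d^2
  state 11010: A-exp=-1, loops=3, term = A^-1 * d^2
  state 11011: A-exp=-3, loops=4, term = A^-3 * d^3
  state 11100: A-exp=-1, loops=3, term = A^-1 * d^2
  state 11101: A-exp=-3, loops=4, term = A^-3 * d^3
  state 11110: A-exp=-3, loops=4, term = A^-3 * d^3
  state 11111: A-exp=-5, loops=5, term = A^-5 * d^4
Collect the terms by A-exponent (count of states per loop number):
Powers of d = -A^2 - A^-2: d^2 = A^4 + 2 + A^-4; d^3 = -A^6 - 3*A^2 - 3*A^-2 - A^-6; d^4 = A^8 + 4*A^4 + 6 + 4*A^-4 + A^-8.
  A^5 * (d) = -A^7 - A^3
  A^3 * (5) = 5*A^3
  A^1 * (10*d) = -10*A^3 - 10*A^-1
  A^-1 * (10*d^2) = 10*A^3 + 20*A^-1 + 10*A^-5
  A^-3 * (5*d^3) = -5*A^3 - 15*A^-1 - 15*A^-5 - 5*A^-9
  A^-5 * (d^4) = A^3 + 4*A^-1 + 6*A^-5 + 4*A^-9 + A^-13
Summing the groups: <K> = -A^7 - A^-1 + A^-5 - A^-9 + A^-13
Normalise by the writhe: (-A^3)^(-w) = (-A^3)^(-5) = -A^-15, so f(A) = -A^-15 * <K> = A^-8 + A^-16 - A^-20 + A^-24 - A^-28.
Substitute A = t^(-1/4), i.e. A^e → t^(-e/4): V(t) = -t^7 + t^6 - t^5 + t^4 + t^2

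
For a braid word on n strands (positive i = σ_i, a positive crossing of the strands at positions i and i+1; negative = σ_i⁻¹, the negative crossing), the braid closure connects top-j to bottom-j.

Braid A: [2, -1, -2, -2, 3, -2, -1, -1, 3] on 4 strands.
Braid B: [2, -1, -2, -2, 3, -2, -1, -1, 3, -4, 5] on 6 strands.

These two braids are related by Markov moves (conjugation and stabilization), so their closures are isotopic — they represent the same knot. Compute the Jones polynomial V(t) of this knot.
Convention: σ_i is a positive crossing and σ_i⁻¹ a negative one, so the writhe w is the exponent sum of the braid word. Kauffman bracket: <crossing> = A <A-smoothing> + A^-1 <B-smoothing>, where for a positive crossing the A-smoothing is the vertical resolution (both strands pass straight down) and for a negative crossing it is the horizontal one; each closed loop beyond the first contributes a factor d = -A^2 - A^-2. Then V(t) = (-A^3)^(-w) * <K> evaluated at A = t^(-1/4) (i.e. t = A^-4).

Markov-equivalent braids have isotopic closures, hence identical knot invariants. Strip the Markov moves from each word to reach a common short braid β, then compute V(t) once on β.
Braid A: s2 s1^-1 s2^-1 s2^-1 s3 s2^-1 s1^-1 s1^-1 s3 on 4 strands has no conjugating prefix/suffix or stabilization to strip; take β = s2 s1^-1 s2^-1 s2^-1 s3 s2^-1 s1^-1 s1^-1 s3.
Braid B: s2 s1^-1 s2^-1 s2^-1 s3 s2^-1 s1^-1 s1^-1 s3 s4^-1 s5 on 6 strands reduces by inverse Markov moves (closure unchanged at each step):
  Destabilize: the word has the form β·s5 where s5 occurs only as the final letter (β ∈ B_5); drop it and the last strand → 5 strands.
  Destabilize: the word has the form β·s4^-1 where s4^-1 occurs only as the final letter (β ∈ B_4); drop it and the last strand → 4 strands.
Reduced to β = s2 s1^-1 s2^-1 s2^-1 s3 s2^-1 s1^-1 s1^-1 s3 on 4 strands, 9 crossings.
Both give the same β = s2 s1^-1 s2^-1 s2^-1 s3 s2^-1 s1^-1 s1^-1 s3 on 4 strands, so one state sum suffices:
Braid: s2 s1^-1 s2^-1 s2^-1 s3 s2^-1 s1^-1 s1^-1 s3 on 4 strands, 9 crossings.
Writhe w = (#positive) - (#negative) = 3 - 6 = -3.
Enumerate smoothing states for the bracket polynomial. There are 2^9 = 512 states.
Each crossing splits two ways (0=vertical, 1=horizontal). The state's weight is A^(#A-smoothings - #B-smoothings) * d^(loops - 1).
Tabulate the states by total A-exponent and number of loops L (A-exp: L × count):
  A^9: L=6 ×1
  A^7: L=5 ×9
  A^5: L=4 ×35, L=6 ×1
  A^3: L=3 ×73, L=5 ×11
  A^1: L=2 ×82, L=4 ×43, L=6 ×1
  A^-1: L=1 ×40, L=3 ×79, L=5 ×7
  A^-3: L=2 ×63, L=4 ×21
  A^-5: L=1 ×9, L=3 ×26, L=5 ×1
  A^-7: L=2 ×6, L=4 ×3
  A^-9: L=3 ×1
Each group contributes A^e * Σ count * d^(L-1):
Powers of d = -A^2 - A^-2: d^2 = A^4 + 2 + A^-4; d^3 = -A^6 - 3*A^2 - 3*A^-2 - A^-6; d^4 = A^8 + 4*A^4 + 6 + 4*A^-4 + A^-8; d^5 = -A^10 - 5*A^6 - 10*A^2 - 10*A^-2 - 5*A^-6 - A^-10.
  A^9 * (d^5) = -A^19 - 5*A^15 - 10*A^11 - 10*A^7 - 5*A^3 - A^-1
  A^7 * (9*d^4) = 9*A^15 + 36*A^11 + 54*A^7 + 36*A^3 + 9*A^-1
  A^5 * (35*d^3 + d^5) = -A^15 - 40*A^11 - 115*A^7 - 115*A^3 - 40*A^-1 - A^-5
  A^3 * (73*d^2 + 11*d^4) = 11*A^11 + 117*A^7 + 212*A^3 + 117*A^-1 + 11*A^-5
  A^1 * (82*d + 43*d^3 + d^5) = -A^11 - 48*A^7 - 221*A^3 - 221*A^-1 - 48*A^-5 - A^-9
  A^-1 * (40 + 79*d^2 + 7*d^4) = 7*A^7 + 107*A^3 + 240*A^-1 + 107*A^-5 + 7*A^-9
  A^-3 * (63*d + 21*d^3) = -21*A^3 - 126*A^-1 - 126*A^-5 - 21*A^-9
  A^-5 * (9 + 26*d^2 + d^4) = A^3 + 30*A^-1 + 67*A^-5 + 30*A^-9 + A^-13
  A^-7 * (6*d + 3*d^3) = -3*A^-1 - 15*A^-5 - 15*A^-9 - 3*A^-13
  A^-9 * (d^2) = A^-5 + 2*A^-9 + A^-13
Summing the groups: <K> = -A^19 + 3*A^15 - 4*A^11 + 5*A^7 - 6*A^3 + 5*A^-1 - 4*A^-5 + 2*A^-9 - A^-13
Normalise by the writhe: (-A^3)^(-w) = (-A^3)^(3) = -A^9, so f(A) = -A^9 * <K> = A^28 - 3*A^24 + 4*A^20 - 5*A^16 + 6*A^12 - 5*A^8 + 4*A^4 - 2 + A^-4.
Substitute A = t^(-1/4), i.e. A^e → t^(-e/4): V(t) = t - 2 + 4*t^-1 - 5*t^-2 + 6*t^-3 - 5*t^-4 + 4*t^-5 - 3*t^-6 + t^-7

Answer: t - 2 + 4*t^-1 - 5*t^-2 + 6*t^-3 - 5*t^-4 + 4*t^-5 - 3*t^-6 + t^-7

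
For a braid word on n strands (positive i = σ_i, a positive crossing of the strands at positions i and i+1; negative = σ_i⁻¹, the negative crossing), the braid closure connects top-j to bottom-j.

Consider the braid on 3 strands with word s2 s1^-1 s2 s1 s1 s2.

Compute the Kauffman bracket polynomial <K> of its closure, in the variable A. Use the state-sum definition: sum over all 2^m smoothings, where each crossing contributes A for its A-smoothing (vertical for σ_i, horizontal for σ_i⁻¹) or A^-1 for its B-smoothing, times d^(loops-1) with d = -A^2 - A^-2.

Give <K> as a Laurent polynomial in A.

A^8 - A^4 + 2 - A^-4 + A^-8 - A^-12

Derivation:
Braid: s2 s1^-1 s2 s1 s1 s2 on 3 strands, 6 crossings.
Writhe w = (#positive) - (#negative) = 5 - 1 = 4.
State-sum expansion of <K>. There are 2^6 = 64 states.
For each crossing: s=0 is the vertical smoothing, s=1 horizontal. Crossing k contributes A^(sign_k * (1 - 2*s_k)); loop factor d = -A^2 - A^-2.
Tabulate the states by total A-exponent and number of loops L (A-exp: L × count):
  A^6: L=2 ×1
  A^4: L=1 ×3, L=3 ×3
  A^2: L=2 ×14, L=4 ×1
  A^0: L=1 ×10, L=3 ×10
  A^-2: L=2 ×13, L=4 ×2
  A^-4: L=3 ×6
  A^-6: L=4 ×1
Each group contributes A^e * Σ count * d^(L-1):
Powers of d = -A^2 - A^-2: d^2 = A^4 + 2 + A^-4; d^3 = -A^6 - 3*A^2 - 3*A^-2 - A^-6.
  A^6 * (d) = -A^8 - A^4
  A^4 * (3 + 3*d^2) = 3*A^8 + 9*A^4 + 3
  A^2 * (14*d + d^3) = -A^8 - 17*A^4 - 17 - A^-4
  A^0 * (10 + 10*d^2) = 10*A^4 + 30 + 10*A^-4
  A^-2 * (13*d + 2*d^3) = -2*A^4 - 19 - 19*A^-4 - 2*A^-8
  A^-4 * (6*d^2) = 6 + 12*A^-4 + 6*A^-8
  A^-6 * (d^3) = -1 - 3*A^-4 - 3*A^-8 - A^-12
Summing the groups: <K> = A^8 - A^4 + 2 - A^-4 + A^-8 - A^-12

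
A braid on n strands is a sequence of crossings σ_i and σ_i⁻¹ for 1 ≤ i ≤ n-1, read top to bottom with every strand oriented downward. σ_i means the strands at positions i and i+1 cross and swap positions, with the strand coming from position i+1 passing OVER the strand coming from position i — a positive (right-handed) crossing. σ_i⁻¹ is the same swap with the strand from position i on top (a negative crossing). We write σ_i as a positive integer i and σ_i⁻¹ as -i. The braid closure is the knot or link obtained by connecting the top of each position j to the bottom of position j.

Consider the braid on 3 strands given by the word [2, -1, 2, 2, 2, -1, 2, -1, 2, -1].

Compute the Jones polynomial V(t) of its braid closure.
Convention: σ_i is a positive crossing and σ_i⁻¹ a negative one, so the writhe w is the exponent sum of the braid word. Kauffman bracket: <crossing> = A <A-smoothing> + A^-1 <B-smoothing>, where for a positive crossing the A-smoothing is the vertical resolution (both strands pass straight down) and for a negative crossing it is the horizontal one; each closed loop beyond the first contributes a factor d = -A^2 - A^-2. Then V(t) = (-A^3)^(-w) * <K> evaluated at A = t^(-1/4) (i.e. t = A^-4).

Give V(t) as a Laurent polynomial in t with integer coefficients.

Braid: s2 s1^-1 s2 s2 s2 s1^-1 s2 s1^-1 s2 s1^-1 on 3 strands, 10 crossings.
Writhe w = (#positive) - (#negative) = 6 - 4 = 2.
State-sum expansion of <K>. There are 2^10 = 1024 states.
Each crossing splits two ways (0=vertical, 1=horizontal). The state's weight is A^(#A-smoothings - #B-smoothings) * d^(loops - 1).
Tabulate the states by total A-exponent and number of loops L (A-exp: L × count):
  A^10: L=5 ×1
  A^8: L=4 ×10
  A^6: L=3 ×42, L=5 ×3
  A^4: L=2 ×90, L=4 ×29, L=6 ×1
  A^2: L=1 ×87, L=3 ×110, L=5 ×13
  A^0: L=2 ×179, L=4 ×71, L=6 ×2
  A^-2: L=3 ×187, L=5 ×23
  A^-4: L=4 ×117, L=6 ×3
  A^-6: L=5 ×45
  A^-8: L=6 ×10
  A^-10: L=7 ×1
Each group contributes A^e * Σ count * d^(L-1):
Powers of d = -A^2 - A^-2: d^2 = A^4 + 2 + A^-4; d^3 = -A^6 - 3*A^2 - 3*A^-2 - A^-6; d^4 = A^8 + 4*A^4 + 6 + 4*A^-4 + A^-8; d^5 = -A^10 - 5*A^6 - 10*A^2 - 10*A^-2 - 5*A^-6 - A^-10; d^6 = A^12 + 6*A^8 + 15*A^4 + 20 + 15*A^-4 + 6*A^-8 + A^-12.
  A^10 * (d^4) = A^18 + 4*A^14 + 6*A^10 + 4*A^6 + A^2
  A^8 * (10*d^3) = -10*A^14 - 30*A^10 - 30*A^6 - 10*A^2
  A^6 * (42*d^2 + 3*d^4) = 3*A^14 + 54*A^10 + 102*A^6 + 54*A^2 + 3*A^-2
  A^4 * (90*d + 29*d^3 + d^5) = -A^14 - 34*A^10 - 187*A^6 - 187*A^2 - 34*A^-2 - A^-6
  A^2 * (87 + 110*d^2 + 13*d^4) = 13*A^10 + 162*A^6 + 385*A^2 + 162*A^-2 + 13*A^-6
  A^0 * (179*d + 71*d^3 + 2*d^5) = -2*A^10 - 81*A^6 - 412*A^2 - 412*A^-2 - 81*A^-6 - 2*A^-10
  A^-2 * (187*d^2 + 23*d^4) = 23*A^6 + 279*A^2 + 512*A^-2 + 279*A^-6 + 23*A^-10
  A^-4 * (117*d^3 + 3*d^5) = -3*A^6 - 132*A^2 - 381*A^-2 - 381*A^-6 - 132*A^-10 - 3*A^-14
  A^-6 * (45*d^4) = 45*A^2 + 180*A^-2 + 270*A^-6 + 180*A^-10 + 45*A^-14
  A^-8 * (10*d^5) = -10*A^2 - 50*A^-2 - 100*A^-6 - 100*A^-10 - 50*A^-14 - 10*A^-18
  A^-10 * (d^6) = A^2 + 6*A^-2 + 15*A^-6 + 20*A^-10 + 15*A^-14 + 6*A^-18 + A^-22
Summing the groups: <K> = A^18 - 4*A^14 + 7*A^10 - 10*A^6 + 14*A^2 - 14*A^-2 + 14*A^-6 - 11*A^-10 + 7*A^-14 - 4*A^-18 + A^-22
Normalise by the writhe: (-A^3)^(-w) = (-A^3)^(-2) = A^-6, so f(A) = A^-6 * <K> = A^12 - 4*A^8 + 7*A^4 - 10 + 14*A^-4 - 14*A^-8 + 14*A^-12 - 11*A^-16 + 7*A^-20 - 4*A^-24 + A^-28.
Substitute A = t^(-1/4), i.e. A^e → t^(-e/4): V(t) = t^7 - 4*t^6 + 7*t^5 - 11*t^4 + 14*t^3 - 14*t^2 + 14*t - 10 + 7*t^-1 - 4*t^-2 + t^-3

Answer: t^7 - 4*t^6 + 7*t^5 - 11*t^4 + 14*t^3 - 14*t^2 + 14*t - 10 + 7*t^-1 - 4*t^-2 + t^-3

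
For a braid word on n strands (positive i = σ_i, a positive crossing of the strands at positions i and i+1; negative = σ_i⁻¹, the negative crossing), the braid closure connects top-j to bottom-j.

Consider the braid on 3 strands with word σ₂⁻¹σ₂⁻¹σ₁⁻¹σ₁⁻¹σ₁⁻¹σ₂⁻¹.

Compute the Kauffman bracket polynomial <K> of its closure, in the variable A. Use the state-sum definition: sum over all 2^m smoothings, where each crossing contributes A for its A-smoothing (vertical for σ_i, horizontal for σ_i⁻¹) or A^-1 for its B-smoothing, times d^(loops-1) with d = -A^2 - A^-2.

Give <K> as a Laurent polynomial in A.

Braid: s2^-1 s2^-1 s1^-1 s1^-1 s1^-1 s2^-1 on 3 strands, 6 crossings.
Writhe w = (#positive) - (#negative) = 0 - 6 = -6.
Computing the Kauffman bracket via state sum. There are 2^6 = 64 states.
Smooth each crossing (0=||, 1=⌣⌢); contribution A^(Σ sign_k(1-2s_k)) * d^(L-1).
Tabulate the states by total A-exponent and number of loops L (A-exp: L × count):
  A^6: L=5 ×1
  A^4: L=4 ×6
  A^2: L=3 ×15
  A^0: L=2 ×18, L=4 ×2
  A^-2: L=1 ×9, L=3 ×6
  A^-4: L=2 ×6
  A^-6: L=3 ×1
Each group contributes A^e * Σ count * d^(L-1):
Powers of d = -A^2 - A^-2: d^2 = A^4 + 2 + A^-4; d^3 = -A^6 - 3*A^2 - 3*A^-2 - A^-6; d^4 = A^8 + 4*A^4 + 6 + 4*A^-4 + A^-8.
  A^6 * (d^4) = A^14 + 4*A^10 + 6*A^6 + 4*A^2 + A^-2
  A^4 * (6*d^3) = -6*A^10 - 18*A^6 - 18*A^2 - 6*A^-2
  A^2 * (15*d^2) = 15*A^6 + 30*A^2 + 15*A^-2
  A^0 * (18*d + 2*d^3) = -2*A^6 - 24*A^2 - 24*A^-2 - 2*A^-6
  A^-2 * (9 + 6*d^2) = 6*A^2 + 21*A^-2 + 6*A^-6
  A^-4 * (6*d) = -6*A^-2 - 6*A^-6
  A^-6 * (d^2) = A^-2 + 2*A^-6 + A^-10
Summing the groups: <K> = A^14 - 2*A^10 + A^6 - 2*A^2 + 2*A^-2 + A^-10

Answer: A^14 - 2*A^10 + A^6 - 2*A^2 + 2*A^-2 + A^-10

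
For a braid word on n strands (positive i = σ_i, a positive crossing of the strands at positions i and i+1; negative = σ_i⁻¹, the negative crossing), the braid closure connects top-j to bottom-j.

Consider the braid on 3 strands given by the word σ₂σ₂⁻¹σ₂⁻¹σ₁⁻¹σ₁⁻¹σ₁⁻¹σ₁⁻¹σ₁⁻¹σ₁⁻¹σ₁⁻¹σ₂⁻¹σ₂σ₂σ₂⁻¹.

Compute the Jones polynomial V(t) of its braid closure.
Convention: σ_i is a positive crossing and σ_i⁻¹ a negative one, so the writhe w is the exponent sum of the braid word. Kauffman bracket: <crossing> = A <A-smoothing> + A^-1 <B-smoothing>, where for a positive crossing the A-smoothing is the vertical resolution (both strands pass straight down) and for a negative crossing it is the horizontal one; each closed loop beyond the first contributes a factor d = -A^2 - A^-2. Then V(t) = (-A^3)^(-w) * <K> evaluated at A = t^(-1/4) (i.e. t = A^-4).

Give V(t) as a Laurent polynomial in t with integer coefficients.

t^-3 + t^-5 - t^-6 + t^-7 - t^-8 + t^-9 - t^-10

Derivation:
The presented braid s2 s2^-1 s2^-1 s1^-1 s1^-1 s1^-1 s1^-1 s1^-1 s1^-1 s1^-1 s2^-1 s2 s2 s2^-1 on 3 strands reduces by inverse Markov moves (closure unchanged at each step):
  Deconjugate: the word is γ·β·γ⁻¹ with γ = s2 (prefix) and γ⁻¹ = s2^-1 (suffix); strip both.
  Deconjugate: the word is γ·β·γ⁻¹ with γ = s2^-1 s2^-1 (prefix) and γ⁻¹ = s2 s2 (suffix); strip both.
  Destabilize: the word has the form β·s2^-1 where s2^-1 occurs only as the final letter (β ∈ B_2); drop it and the last strand → 2 strands.
Reduced to β = s1^-1 s1^-1 s1^-1 s1^-1 s1^-1 s1^-1 s1^-1 on 2 strands, 7 crossings.
Compute on β:
Braid: s1^-1 s1^-1 s1^-1 s1^-1 s1^-1 s1^-1 s1^-1 on 2 strands, 7 crossings.
Writhe w = (#positive) - (#negative) = 0 - 7 = -7.
Computing the Kauffman bracket via state sum. There are 2^7 = 128 states.
Each crossing splits two ways (0=vertical, 1=horizontal). The state's weight is A^(#A-smoothings - #B-smoothings) * d^(loops - 1).
Tabulate the states by total A-exponent and number of loops L (A-exp: L × count):
  A^7: L=7 ×1
  A^5: L=6 ×7
  A^3: L=5 ×21
  A^1: L=4 ×35
  A^-1: L=3 ×35
  A^-3: L=2 ×21
  A^-5: L=1 ×7
  A^-7: L=2 ×1
Each group contributes A^e * Σ count * d^(L-1):
Powers of d = -A^2 - A^-2: d^2 = A^4 + 2 + A^-4; d^3 = -A^6 - 3*A^2 - 3*A^-2 - A^-6; d^4 = A^8 + 4*A^4 + 6 + 4*A^-4 + A^-8; d^5 = -A^10 - 5*A^6 - 10*A^2 - 10*A^-2 - 5*A^-6 - A^-10; d^6 = A^12 + 6*A^8 + 15*A^4 + 20 + 15*A^-4 + 6*A^-8 + A^-12.
  A^7 * (d^6) = A^19 + 6*A^15 + 15*A^11 + 20*A^7 + 15*A^3 + 6*A^-1 + A^-5
  A^5 * (7*d^5) = -7*A^15 - 35*A^11 - 70*A^7 - 70*A^3 - 35*A^-1 - 7*A^-5
  A^3 * (21*d^4) = 21*A^11 + 84*A^7 + 126*A^3 + 84*A^-1 + 21*A^-5
  A^1 * (35*d^3) = -35*A^7 - 105*A^3 - 105*A^-1 - 35*A^-5
  A^-1 * (35*d^2) = 35*A^3 + 70*A^-1 + 35*A^-5
  A^-3 * (21*d) = -21*A^-1 - 21*A^-5
  A^-5 * (7) = 7*A^-5
  A^-7 * (d) = -A^-5 - A^-9
Summing the groups: <K> = A^19 - A^15 + A^11 - A^7 + A^3 - A^-1 - A^-9
Normalise by the writhe: (-A^3)^(-w) = (-A^3)^(7) = -A^21, so f(A) = -A^21 * <K> = -A^40 + A^36 - A^32 + A^28 - A^24 + A^20 + A^12.
Substitute A = t^(-1/4), i.e. A^e → t^(-e/4): V(t) = t^-3 + t^-5 - t^-6 + t^-7 - t^-8 + t^-9 - t^-10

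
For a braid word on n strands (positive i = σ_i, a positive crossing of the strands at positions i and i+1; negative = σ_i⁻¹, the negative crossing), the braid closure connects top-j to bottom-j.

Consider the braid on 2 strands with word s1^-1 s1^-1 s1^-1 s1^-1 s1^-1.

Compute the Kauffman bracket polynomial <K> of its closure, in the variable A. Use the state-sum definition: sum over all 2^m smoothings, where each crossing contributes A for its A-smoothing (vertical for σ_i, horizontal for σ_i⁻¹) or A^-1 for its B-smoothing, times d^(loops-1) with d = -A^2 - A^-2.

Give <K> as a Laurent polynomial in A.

A^13 - A^9 + A^5 - A - A^-7

Derivation:
Braid: s1^-1 s1^-1 s1^-1 s1^-1 s1^-1 on 2 strands, 5 crossings.
Writhe w = (#positive) - (#negative) = 0 - 5 = -5.
Computing the Kauffman bracket via state sum. There are 2^5 = 32 states.
Smooth each crossing (0=||, 1=⌣⌢); contribution A^(Σ sign_k(1-2s_k)) * d^(L-1).
  state 00000: A-exp=-5, loops=2, term = A^-5 * d^1
  state 00001: A-exp=-3, loops=1, term = A^-3 * d^0
  state 00010: A-exp=-3, loops=1, term = A^-3 * d^0
  state 00011: A-exp=-1, loops=2, term = A^-1 * d^1
  state 00100: A-exp=-3, loops=1, term = A^-3 * d^0
  state 00101: A-exp=-1, loops=2, term = A^-1 * d^1
  state 00110: A-exp=-1, loops=2, term = A^-1 * d^1
  state 00111: A-exp=+1, loops=3, term = A^1 * d^2
  state 01000: A-exp=-3, loops=1, term = A^-3 * d^0
  state 01001: A-exp=-1, loops=2, term = A^-1 * d^1
  state 01010: A-exp=-1, loops=2, term = A^-1 * d^1
  state 01011: A-exp=+1, loops=3, term = A^1 * d^2
  state 01100: A-exp=-1, loops=2, term = A^-1 * d^1
  state 01101: A-exp=+1, loops=3, term = A^1 * d^2
  state 01110: A-exp=+1, loops=3, term = A^1 * d^2
  state 01111: A-exp=+3, loops=4, term = A^3 * d^3
  state 10000: A-exp=-3, loops=1, term = A^-3 * d^0
  state 10001: A-exp=-1, loops=2, term = A^-1 * d^1
  state 10010: A-exp=-1, loops=2, term = A^-1 * d^1
  state 10011: A-exp=+1, loops=3, term = A^1 * d^2
  state 10100: A-exp=-1, loops=2, term = A^-1 * d^1
  state 10101: A-exp=+1, loops=3, term = A^1 * d^2
  state 10110: A-exp=+1, loops=3, term = A^1 * d^2
  state 10111: A-exp=+3, loops=4, term = A^3 * d^3
  state 11000: A-exp=-1, loops=2, term = A^-1 * d^1
  state 11001: A-exp=+1, loops=3, term = A^1 * d^2
  state 11010: A-exp=+1, loops=3, term = A^1 * d^2
  state 11011: A-exp=+3, loops=4, term = A^3 * d^3
  state 11100: A-exp=+1, loops=3, term = A^1 * d^2
  state 11101: A-exp=+3, loops=4, term = A^3 * d^3
  state 11110: A-exp=+3, loops=4, term = A^3 * d^3
  state 11111: A-exp=+5, loops=5, term = A^5 * d^4
Collect the terms by A-exponent (count of states per loop number):
Powers of d = -A^2 - A^-2: d^2 = A^4 + 2 + A^-4; d^3 = -A^6 - 3*A^2 - 3*A^-2 - A^-6; d^4 = A^8 + 4*A^4 + 6 + 4*A^-4 + A^-8.
  A^5 * (d^4) = A^13 + 4*A^9 + 6*A^5 + 4*A + A^-3
  A^3 * (5*d^3) = -5*A^9 - 15*A^5 - 15*A - 5*A^-3
  A^1 * (10*d^2) = 10*A^5 + 20*A + 10*A^-3
  A^-1 * (10*d) = -10*A - 10*A^-3
  A^-3 * (5) = 5*A^-3
  A^-5 * (d) = -A^-3 - A^-7
Summing the groups: <K> = A^13 - A^9 + A^5 - A - A^-7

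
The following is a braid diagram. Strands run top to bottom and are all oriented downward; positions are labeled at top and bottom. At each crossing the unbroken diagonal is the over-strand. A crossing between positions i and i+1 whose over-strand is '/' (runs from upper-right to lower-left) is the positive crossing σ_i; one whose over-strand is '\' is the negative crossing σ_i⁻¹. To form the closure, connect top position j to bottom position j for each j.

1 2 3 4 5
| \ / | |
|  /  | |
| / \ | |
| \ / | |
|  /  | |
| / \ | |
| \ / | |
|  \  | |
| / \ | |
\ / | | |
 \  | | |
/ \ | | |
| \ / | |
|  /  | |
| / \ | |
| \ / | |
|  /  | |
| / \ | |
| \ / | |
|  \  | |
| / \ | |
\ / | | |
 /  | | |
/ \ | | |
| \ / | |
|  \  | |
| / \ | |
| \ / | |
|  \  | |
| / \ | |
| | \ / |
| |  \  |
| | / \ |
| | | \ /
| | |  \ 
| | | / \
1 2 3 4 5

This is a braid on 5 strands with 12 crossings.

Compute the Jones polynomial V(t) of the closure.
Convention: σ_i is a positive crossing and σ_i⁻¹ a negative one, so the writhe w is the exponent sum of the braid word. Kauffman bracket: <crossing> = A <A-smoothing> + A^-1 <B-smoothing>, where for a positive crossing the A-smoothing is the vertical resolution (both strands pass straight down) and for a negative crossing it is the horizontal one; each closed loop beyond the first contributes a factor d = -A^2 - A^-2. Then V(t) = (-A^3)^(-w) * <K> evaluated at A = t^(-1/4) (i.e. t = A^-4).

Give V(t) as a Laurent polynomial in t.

Reading the diagram top to bottom ('/'-over between positions i,i+1 = s_i, '\'-over = s_i^-1): braid word = s2 s2 s2^-1 s1^-1 s2 s2 s2^-1 s1 s2^-1 s2^-1 s3^-1 s4^-1.
The presented braid s2 s2 s2^-1 s1^-1 s2 s2 s2^-1 s1 s2^-1 s2^-1 s3^-1 s4^-1 on 5 strands reduces by inverse Markov moves (closure unchanged at each step):
  Destabilize: the word has the form β·s4^-1 where s4^-1 occurs only as the final letter (β ∈ B_4); drop it and the last strand → 4 strands.
  Destabilize: the word has the form β·s3^-1 where s3^-1 occurs only as the final letter (β ∈ B_3); drop it and the last strand → 3 strands.
  Deconjugate: the word is γ·β·γ⁻¹ with γ = s2 s2 (prefix) and γ⁻¹ = s2^-1 s2^-1 (suffix); strip both.
Reduced to β = s2^-1 s1^-1 s2 s2 s2^-1 s1 on 3 strands, 6 crossings.
Compute on β:
First cancel adjacent σ_i σ_i⁻¹ pairs (Reidemeister II — same braid, same closure): s2^-1 s1^-1 s2 s2 s2^-1 s1 → s2^-1 s1^-1 s2 s1.
Braid: s2^-1 s1^-1 s2 s1 on 3 strands, 4 crossings.
Writhe w = (#positive) - (#negative) = 2 - 2 = 0.
Computing the Kauffman bracket via state sum. There are 2^4 = 16 states.
For each crossing: s=0 is the vertical smoothing, s=1 horizontal. Crossing k contributes A^(sign_k * (1 - 2*s_k)); loop factor d = -A^2 - A^-2.
  state 0000: A-exp=+0, loops=3, term = A^0 * d^2
  state 0001: A-exp=-2, loops=2, term = A^-2 * d^1
  state 0010: A-exp=-2, loops=2, term = A^-2 * d^1
  state 0011: A-exp=-4, loops=1, term = A^-4 * d^0
  state 0100: A-exp=+2, loops=2, term = A^2 * d^1
  state 0101: A-exp=+0, loops=3, term = A^0 * d^2
  state 0110: A-exp=+0, loops=1, term = A^0 * d^0
  state 0111: A-exp=-2, loops=2, term = A^-2 * d^1
  state 1000: A-exp=+2, loops=2, term = A^2 * d^1
  state 1001: A-exp=+0, loops=1, term = A^0 * d^0
  state 1010: A-exp=+0, loops=3, term = A^0 * d^2
  state 1011: A-exp=-2, loops=2, term = A^-2 * d^1
  state 1100: A-exp=+4, loops=1, term = A^4 * d^0
  state 1101: A-exp=+2, loops=2, term = A^2 * d^1
  state 1110: A-exp=+2, loops=2, term = A^2 * d^1
  state 1111: A-exp=+0, loops=1, term = A^0 * d^0
Collect the terms by A-exponent (count of states per loop number):
Powers of d = -A^2 - A^-2: d^2 = A^4 + 2 + A^-4.
  A^4 * (1) = A^4
  A^2 * (4*d) = -4*A^4 - 4
  A^0 * (3 + 3*d^2) = 3*A^4 + 9 + 3*A^-4
  A^-2 * (4*d) = -4 - 4*A^-4
  A^-4 * (1) = A^-4
Summing the groups: <K> = 1
Normalise by the writhe: (-A^3)^(-w) = (-A^3)^(0) = 1, so f(A) = 1 * <K> = 1.
Substitute A = t^(-1/4), i.e. A^e → t^(-e/4): V(t) = 1

Answer: 1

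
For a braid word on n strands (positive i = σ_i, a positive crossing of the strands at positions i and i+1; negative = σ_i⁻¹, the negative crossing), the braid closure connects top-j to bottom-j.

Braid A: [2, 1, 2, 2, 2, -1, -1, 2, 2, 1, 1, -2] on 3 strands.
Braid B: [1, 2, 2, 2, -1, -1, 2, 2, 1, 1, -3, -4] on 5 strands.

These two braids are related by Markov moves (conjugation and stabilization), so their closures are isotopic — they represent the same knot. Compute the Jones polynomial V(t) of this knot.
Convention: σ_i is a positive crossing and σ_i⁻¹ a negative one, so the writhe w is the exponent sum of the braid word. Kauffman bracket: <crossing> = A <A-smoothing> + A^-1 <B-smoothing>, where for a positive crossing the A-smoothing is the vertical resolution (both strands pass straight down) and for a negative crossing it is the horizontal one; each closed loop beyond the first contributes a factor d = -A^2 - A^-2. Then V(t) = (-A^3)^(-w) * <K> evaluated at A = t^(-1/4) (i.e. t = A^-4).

Markov-equivalent braids have isotopic closures, hence identical knot invariants. Strip the Markov moves from each word to reach a common short braid β, then compute V(t) once on β.
Braid A: s2 s1 s2 s2 s2 s1^-1 s1^-1 s2 s2 s1 s1 s2^-1 on 3 strands reduces by inverse Markov moves (closure unchanged at each step):
  Deconjugate: the word is γ·β·γ⁻¹ with γ = s2 (prefix) and γ⁻¹ = s2^-1 (suffix); strip both.
Reduced to β = s1 s2 s2 s2 s1^-1 s1^-1 s2 s2 s1 s1 on 3 strands, 10 crossings.
Braid B: s1 s2 s2 s2 s1^-1 s1^-1 s2 s2 s1 s1 s3^-1 s4^-1 on 5 strands reduces by inverse Markov moves (closure unchanged at each step):
  Destabilize: the word has the form β·s4^-1 where s4^-1 occurs only as the final letter (β ∈ B_4); drop it and the last strand → 4 strands.
  Destabilize: the word has the form β·s3^-1 where s3^-1 occurs only as the final letter (β ∈ B_3); drop it and the last strand → 3 strands.
Reduced to β = s1 s2 s2 s2 s1^-1 s1^-1 s2 s2 s1 s1 on 3 strands, 10 crossings.
Both give the same β = s1 s2 s2 s2 s1^-1 s1^-1 s2 s2 s1 s1 on 3 strands, so one state sum suffices:
Braid: s1 s2 s2 s2 s1^-1 s1^-1 s2 s2 s1 s1 on 3 strands, 10 crossings.
Writhe w = (#positive) - (#negative) = 8 - 2 = 6.
Enumerate smoothing states for the bracket polynomial. There are 2^10 = 1024 states.
Each crossing splits two ways (0=vertical, 1=horizontal). The state's weight is A^(#A-smoothings - #B-smoothings) * d^(loops - 1).
Tabulate the states by total A-exponent and number of loops L (A-exp: L × count):
  A^10: L=3 ×1
  A^8: L=2 ×7, L=4 ×3
  A^6: L=1 ×10, L=3 ×32, L=5 ×3
  A^4: L=2 ×76, L=4 ×43, L=6 ×1
  A^2: L=1 ×51, L=3 ×132, L=5 ×27
  A^0: L=2 ×135, L=4 ×109, L=6 ×8
  A^-2: L=3 ×161, L=5 ×48, L=7 ×1
  A^-4: L=4 ×109, L=6 ×11
  A^-6: L=5 ×44, L=7 ×1
  A^-8: L=6 ×10
  A^-10: L=7 ×1
Each group contributes A^e * Σ count * d^(L-1):
Powers of d = -A^2 - A^-2: d^2 = A^4 + 2 + A^-4; d^3 = -A^6 - 3*A^2 - 3*A^-2 - A^-6; d^4 = A^8 + 4*A^4 + 6 + 4*A^-4 + A^-8; d^5 = -A^10 - 5*A^6 - 10*A^2 - 10*A^-2 - 5*A^-6 - A^-10; d^6 = A^12 + 6*A^8 + 15*A^4 + 20 + 15*A^-4 + 6*A^-8 + A^-12.
  A^10 * (d^2) = A^14 + 2*A^10 + A^6
  A^8 * (7*d + 3*d^3) = -3*A^14 - 16*A^10 - 16*A^6 - 3*A^2
  A^6 * (10 + 32*d^2 + 3*d^4) = 3*A^14 + 44*A^10 + 92*A^6 + 44*A^2 + 3*A^-2
  A^4 * (76*d + 43*d^3 + d^5) = -A^14 - 48*A^10 - 215*A^6 - 215*A^2 - 48*A^-2 - A^-6
  A^2 * (51 + 132*d^2 + 27*d^4) = 27*A^10 + 240*A^6 + 477*A^2 + 240*A^-2 + 27*A^-6
  A^0 * (135*d + 109*d^3 + 8*d^5) = -8*A^10 - 149*A^6 - 542*A^2 - 542*A^-2 - 149*A^-6 - 8*A^-10
  A^-2 * (161*d^2 + 48*d^4 + d^6) = A^10 + 54*A^6 + 368*A^2 + 630*A^-2 + 368*A^-6 + 54*A^-10 + A^-14
  A^-4 * (109*d^3 + 11*d^5) = -11*A^6 - 164*A^2 - 437*A^-2 - 437*A^-6 - 164*A^-10 - 11*A^-14
  A^-6 * (44*d^4 + d^6) = A^6 + 50*A^2 + 191*A^-2 + 284*A^-6 + 191*A^-10 + 50*A^-14 + A^-18
  A^-8 * (10*d^5) = -10*A^2 - 50*A^-2 - 100*A^-6 - 100*A^-10 - 50*A^-14 - 10*A^-18
  A^-10 * (d^6) = A^2 + 6*A^-2 + 15*A^-6 + 20*A^-10 + 15*A^-14 + 6*A^-18 + A^-22
Summing the groups: <K> = 2*A^10 - 3*A^6 + 6*A^2 - 7*A^-2 + 7*A^-6 - 7*A^-10 + 5*A^-14 - 3*A^-18 + A^-22
Normalise by the writhe: (-A^3)^(-w) = (-A^3)^(-6) = A^-18, so f(A) = A^-18 * <K> = 2*A^-8 - 3*A^-12 + 6*A^-16 - 7*A^-20 + 7*A^-24 - 7*A^-28 + 5*A^-32 - 3*A^-36 + A^-40.
Substitute A = t^(-1/4), i.e. A^e → t^(-e/4): V(t) = t^10 - 3*t^9 + 5*t^8 - 7*t^7 + 7*t^6 - 7*t^5 + 6*t^4 - 3*t^3 + 2*t^2

Answer: t^10 - 3*t^9 + 5*t^8 - 7*t^7 + 7*t^6 - 7*t^5 + 6*t^4 - 3*t^3 + 2*t^2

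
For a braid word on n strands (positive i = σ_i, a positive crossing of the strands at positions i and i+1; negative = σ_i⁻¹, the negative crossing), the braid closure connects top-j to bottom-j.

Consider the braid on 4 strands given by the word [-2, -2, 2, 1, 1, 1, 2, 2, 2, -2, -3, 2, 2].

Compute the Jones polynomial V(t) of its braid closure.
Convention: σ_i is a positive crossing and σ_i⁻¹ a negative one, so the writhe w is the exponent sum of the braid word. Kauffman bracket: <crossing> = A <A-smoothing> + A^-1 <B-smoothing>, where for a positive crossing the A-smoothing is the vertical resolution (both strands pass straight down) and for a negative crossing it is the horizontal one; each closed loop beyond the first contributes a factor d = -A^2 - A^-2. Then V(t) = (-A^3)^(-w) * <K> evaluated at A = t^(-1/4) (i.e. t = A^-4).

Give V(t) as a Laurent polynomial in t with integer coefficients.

The presented braid s2^-1 s2^-1 s2 s1 s1 s1 s2 s2 s2 s2^-1 s3^-1 s2 s2 on 4 strands reduces by inverse Markov moves (closure unchanged at each step):
  Deconjugate: the word is γ·β·γ⁻¹ with γ = s2^-1 s2^-1 (prefix) and γ⁻¹ = s2 s2 (suffix); strip both.
  Destabilize: the word has the form β·s3^-1 where s3^-1 occurs only as the final letter (β ∈ B_3); drop it and the last strand → 3 strands.
  Deconjugate: the word is γ·β·γ⁻¹ with γ = s2 (prefix) and γ⁻¹ = s2^-1 (suffix); strip both.
Reduced to β = s1 s1 s1 s2 s2 s2 on 3 strands, 6 crossings.
Compute on β:
Braid: s1 s1 s1 s2 s2 s2 on 3 strands, 6 crossings.
Writhe w = (#positive) - (#negative) = 6 - 0 = 6.
State-sum expansion of <K>. There are 2^6 = 64 states.
Smooth each crossing (0=||, 1=⌣⌢); contribution A^(Σ sign_k(1-2s_k)) * d^(L-1).
Tabulate the states by total A-exponent and number of loops L (A-exp: L × count):
  A^6: L=3 ×1
  A^4: L=2 ×6
  A^2: L=1 ×9, L=3 ×6
  A^0: L=2 ×18, L=4 ×2
  A^-2: L=3 ×15
  A^-4: L=4 ×6
  A^-6: L=5 ×1
Each group contributes A^e * Σ count * d^(L-1):
Powers of d = -A^2 - A^-2: d^2 = A^4 + 2 + A^-4; d^3 = -A^6 - 3*A^2 - 3*A^-2 - A^-6; d^4 = A^8 + 4*A^4 + 6 + 4*A^-4 + A^-8.
  A^6 * (d^2) = A^10 + 2*A^6 + A^2
  A^4 * (6*d) = -6*A^6 - 6*A^2
  A^2 * (9 + 6*d^2) = 6*A^6 + 21*A^2 + 6*A^-2
  A^0 * (18*d + 2*d^3) = -2*A^6 - 24*A^2 - 24*A^-2 - 2*A^-6
  A^-2 * (15*d^2) = 15*A^2 + 30*A^-2 + 15*A^-6
  A^-4 * (6*d^3) = -6*A^2 - 18*A^-2 - 18*A^-6 - 6*A^-10
  A^-6 * (d^4) = A^2 + 4*A^-2 + 6*A^-6 + 4*A^-10 + A^-14
Summing the groups: <K> = A^10 + 2*A^2 - 2*A^-2 + A^-6 - 2*A^-10 + A^-14
Normalise by the writhe: (-A^3)^(-w) = (-A^3)^(-6) = A^-18, so f(A) = A^-18 * <K> = A^-8 + 2*A^-16 - 2*A^-20 + A^-24 - 2*A^-28 + A^-32.
Substitute A = t^(-1/4), i.e. A^e → t^(-e/4): V(t) = t^8 - 2*t^7 + t^6 - 2*t^5 + 2*t^4 + t^2

Answer: t^8 - 2*t^7 + t^6 - 2*t^5 + 2*t^4 + t^2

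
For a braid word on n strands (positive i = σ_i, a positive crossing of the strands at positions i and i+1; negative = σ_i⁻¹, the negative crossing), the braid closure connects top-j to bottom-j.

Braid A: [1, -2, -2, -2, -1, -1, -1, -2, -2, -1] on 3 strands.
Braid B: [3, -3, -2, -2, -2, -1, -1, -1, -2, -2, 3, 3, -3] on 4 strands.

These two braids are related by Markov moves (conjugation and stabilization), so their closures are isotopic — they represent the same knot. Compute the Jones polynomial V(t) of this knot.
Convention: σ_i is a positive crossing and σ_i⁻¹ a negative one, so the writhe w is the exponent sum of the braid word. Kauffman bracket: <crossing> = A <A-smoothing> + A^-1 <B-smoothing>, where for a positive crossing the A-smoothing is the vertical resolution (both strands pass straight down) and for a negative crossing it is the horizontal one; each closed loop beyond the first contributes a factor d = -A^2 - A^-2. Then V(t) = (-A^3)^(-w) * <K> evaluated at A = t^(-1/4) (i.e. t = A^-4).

Markov-equivalent braids have isotopic closures, hence identical knot invariants. Strip the Markov moves from each word to reach a common short braid β, then compute V(t) once on β.
Braid A: s1 s2^-1 s2^-1 s2^-1 s1^-1 s1^-1 s1^-1 s2^-1 s2^-1 s1^-1 on 3 strands reduces by inverse Markov moves (closure unchanged at each step):
  Deconjugate: the word is γ·β·γ⁻¹ with γ = s1 (prefix) and γ⁻¹ = s1^-1 (suffix); strip both.
Reduced to β = s2^-1 s2^-1 s2^-1 s1^-1 s1^-1 s1^-1 s2^-1 s2^-1 on 3 strands, 8 crossings.
Braid B: s3 s3^-1 s2^-1 s2^-1 s2^-1 s1^-1 s1^-1 s1^-1 s2^-1 s2^-1 s3 s3 s3^-1 on 4 strands reduces by inverse Markov moves (closure unchanged at each step):
  Deconjugate: the word is γ·β·γ⁻¹ with γ = s3 s3^-1 (prefix) and γ⁻¹ = s3 s3^-1 (suffix); strip both.
  Destabilize: the word has the form β·s3 where s3 occurs only as the final letter (β ∈ B_3); drop it and the last strand → 3 strands.
Reduced to β = s2^-1 s2^-1 s2^-1 s1^-1 s1^-1 s1^-1 s2^-1 s2^-1 on 3 strands, 8 crossings.
Both give the same β = s2^-1 s2^-1 s2^-1 s1^-1 s1^-1 s1^-1 s2^-1 s2^-1 on 3 strands, so one state sum suffices:
Braid: s2^-1 s2^-1 s2^-1 s1^-1 s1^-1 s1^-1 s2^-1 s2^-1 on 3 strands, 8 crossings.
Writhe w = (#positive) - (#negative) = 0 - 8 = -8.
Enumerate smoothing states for the bracket polynomial. There are 2^8 = 256 states.
For each crossing: s=0 is the vertical smoothing, s=1 horizontal. Crossing k contributes A^(sign_k * (1 - 2*s_k)); loop factor d = -A^2 - A^-2.
Tabulate the states by total A-exponent and number of loops L (A-exp: L × count):
  A^8: L=7 ×1
  A^6: L=6 ×8
  A^4: L=5 ×28
  A^2: L=4 ×55, L=6 ×1
  A^0: L=3 ×65, L=5 ×5
  A^-2: L=2 ×45, L=4 ×11
  A^-4: L=1 ×15, L=3 ×13
  A^-6: L=2 ×8
  A^-8: L=3 ×1
Each group contributes A^e * Σ count * d^(L-1):
Powers of d = -A^2 - A^-2: d^2 = A^4 + 2 + A^-4; d^3 = -A^6 - 3*A^2 - 3*A^-2 - A^-6; d^4 = A^8 + 4*A^4 + 6 + 4*A^-4 + A^-8; d^5 = -A^10 - 5*A^6 - 10*A^2 - 10*A^-2 - 5*A^-6 - A^-10; d^6 = A^12 + 6*A^8 + 15*A^4 + 20 + 15*A^-4 + 6*A^-8 + A^-12.
  A^8 * (d^6) = A^20 + 6*A^16 + 15*A^12 + 20*A^8 + 15*A^4 + 6 + A^-4
  A^6 * (8*d^5) = -8*A^16 - 40*A^12 - 80*A^8 - 80*A^4 - 40 - 8*A^-4
  A^4 * (28*d^4) = 28*A^12 + 112*A^8 + 168*A^4 + 112 + 28*A^-4
  A^2 * (55*d^3 + d^5) = -A^12 - 60*A^8 - 175*A^4 - 175 - 60*A^-4 - A^-8
  A^0 * (65*d^2 + 5*d^4) = 5*A^8 + 85*A^4 + 160 + 85*A^-4 + 5*A^-8
  A^-2 * (45*d + 11*d^3) = -11*A^4 - 78 - 78*A^-4 - 11*A^-8
  A^-4 * (15 + 13*d^2) = 13 + 41*A^-4 + 13*A^-8
  A^-6 * (8*d) = -8*A^-4 - 8*A^-8
  A^-8 * (d^2) = A^-4 + 2*A^-8 + A^-12
Summing the groups: <K> = A^20 - 2*A^16 + 2*A^12 - 3*A^8 + 2*A^4 - 2 + 2*A^-4 + A^-12
Normalise by the writhe: (-A^3)^(-w) = (-A^3)^(8) = A^24, so f(A) = A^24 * <K> = A^44 - 2*A^40 + 2*A^36 - 3*A^32 + 2*A^28 - 2*A^24 + 2*A^20 + A^12.
Substitute A = t^(-1/4), i.e. A^e → t^(-e/4): V(t) = t^-3 + 2*t^-5 - 2*t^-6 + 2*t^-7 - 3*t^-8 + 2*t^-9 - 2*t^-10 + t^-11

Answer: t^-3 + 2*t^-5 - 2*t^-6 + 2*t^-7 - 3*t^-8 + 2*t^-9 - 2*t^-10 + t^-11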